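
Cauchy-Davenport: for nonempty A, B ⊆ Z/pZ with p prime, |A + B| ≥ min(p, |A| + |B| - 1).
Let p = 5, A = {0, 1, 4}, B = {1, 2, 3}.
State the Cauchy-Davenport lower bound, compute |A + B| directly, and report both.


Cauchy-Davenport: |A + B| ≥ min(p, |A| + |B| - 1) for A, B nonempty in Z/pZ.
|A| = 3, |B| = 3, p = 5.
CD lower bound = min(5, 3 + 3 - 1) = min(5, 5) = 5.
Compute A + B mod 5 directly:
a = 0: 0+1=1, 0+2=2, 0+3=3
a = 1: 1+1=2, 1+2=3, 1+3=4
a = 4: 4+1=0, 4+2=1, 4+3=2
A + B = {0, 1, 2, 3, 4}, so |A + B| = 5.
Verify: 5 ≥ 5? Yes ✓.

CD lower bound = 5, actual |A + B| = 5.


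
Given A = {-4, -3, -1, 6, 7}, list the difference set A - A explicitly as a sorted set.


A - A = {a - a' : a, a' ∈ A}.
Compute a - a' for each ordered pair (a, a'):
a = -4: -4--4=0, -4--3=-1, -4--1=-3, -4-6=-10, -4-7=-11
a = -3: -3--4=1, -3--3=0, -3--1=-2, -3-6=-9, -3-7=-10
a = -1: -1--4=3, -1--3=2, -1--1=0, -1-6=-7, -1-7=-8
a = 6: 6--4=10, 6--3=9, 6--1=7, 6-6=0, 6-7=-1
a = 7: 7--4=11, 7--3=10, 7--1=8, 7-6=1, 7-7=0
Collecting distinct values (and noting 0 appears from a-a):
A - A = {-11, -10, -9, -8, -7, -3, -2, -1, 0, 1, 2, 3, 7, 8, 9, 10, 11}
|A - A| = 17

A - A = {-11, -10, -9, -8, -7, -3, -2, -1, 0, 1, 2, 3, 7, 8, 9, 10, 11}


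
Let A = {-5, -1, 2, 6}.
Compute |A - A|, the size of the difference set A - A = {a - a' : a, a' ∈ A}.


A - A = {a - a' : a, a' ∈ A}; |A| = 4.
Bounds: 2|A|-1 ≤ |A - A| ≤ |A|² - |A| + 1, i.e. 7 ≤ |A - A| ≤ 13.
Note: 0 ∈ A - A always (from a - a). The set is symmetric: if d ∈ A - A then -d ∈ A - A.
Enumerate nonzero differences d = a - a' with a > a' (then include -d):
Positive differences: {3, 4, 7, 11}
Full difference set: {0} ∪ (positive diffs) ∪ (negative diffs).
|A - A| = 1 + 2·4 = 9 (matches direct enumeration: 9).

|A - A| = 9


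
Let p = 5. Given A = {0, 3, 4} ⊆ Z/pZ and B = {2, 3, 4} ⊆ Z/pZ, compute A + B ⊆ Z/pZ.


Work in Z/5Z: reduce every sum a + b modulo 5.
Enumerate all 9 pairs:
a = 0: 0+2=2, 0+3=3, 0+4=4
a = 3: 3+2=0, 3+3=1, 3+4=2
a = 4: 4+2=1, 4+3=2, 4+4=3
Distinct residues collected: {0, 1, 2, 3, 4}
|A + B| = 5 (out of 5 total residues).

A + B = {0, 1, 2, 3, 4}


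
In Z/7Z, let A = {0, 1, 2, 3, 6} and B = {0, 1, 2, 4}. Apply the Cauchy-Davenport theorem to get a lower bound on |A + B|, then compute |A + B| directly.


Cauchy-Davenport: |A + B| ≥ min(p, |A| + |B| - 1) for A, B nonempty in Z/pZ.
|A| = 5, |B| = 4, p = 7.
CD lower bound = min(7, 5 + 4 - 1) = min(7, 8) = 7.
Compute A + B mod 7 directly:
a = 0: 0+0=0, 0+1=1, 0+2=2, 0+4=4
a = 1: 1+0=1, 1+1=2, 1+2=3, 1+4=5
a = 2: 2+0=2, 2+1=3, 2+2=4, 2+4=6
a = 3: 3+0=3, 3+1=4, 3+2=5, 3+4=0
a = 6: 6+0=6, 6+1=0, 6+2=1, 6+4=3
A + B = {0, 1, 2, 3, 4, 5, 6}, so |A + B| = 7.
Verify: 7 ≥ 7? Yes ✓.

CD lower bound = 7, actual |A + B| = 7.


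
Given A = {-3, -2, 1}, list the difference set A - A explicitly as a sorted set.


A - A = {a - a' : a, a' ∈ A}.
Compute a - a' for each ordered pair (a, a'):
a = -3: -3--3=0, -3--2=-1, -3-1=-4
a = -2: -2--3=1, -2--2=0, -2-1=-3
a = 1: 1--3=4, 1--2=3, 1-1=0
Collecting distinct values (and noting 0 appears from a-a):
A - A = {-4, -3, -1, 0, 1, 3, 4}
|A - A| = 7

A - A = {-4, -3, -1, 0, 1, 3, 4}


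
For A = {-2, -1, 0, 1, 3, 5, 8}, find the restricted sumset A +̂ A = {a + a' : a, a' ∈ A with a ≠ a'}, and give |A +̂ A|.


Restricted sumset: A +̂ A = {a + a' : a ∈ A, a' ∈ A, a ≠ a'}.
Equivalently, take A + A and drop any sum 2a that is achievable ONLY as a + a for a ∈ A (i.e. sums representable only with equal summands).
Enumerate pairs (a, a') with a < a' (symmetric, so each unordered pair gives one sum; this covers all a ≠ a'):
  -2 + -1 = -3
  -2 + 0 = -2
  -2 + 1 = -1
  -2 + 3 = 1
  -2 + 5 = 3
  -2 + 8 = 6
  -1 + 0 = -1
  -1 + 1 = 0
  -1 + 3 = 2
  -1 + 5 = 4
  -1 + 8 = 7
  0 + 1 = 1
  0 + 3 = 3
  0 + 5 = 5
  0 + 8 = 8
  1 + 3 = 4
  1 + 5 = 6
  1 + 8 = 9
  3 + 5 = 8
  3 + 8 = 11
  5 + 8 = 13
Collected distinct sums: {-3, -2, -1, 0, 1, 2, 3, 4, 5, 6, 7, 8, 9, 11, 13}
|A +̂ A| = 15
(Reference bound: |A +̂ A| ≥ 2|A| - 3 for |A| ≥ 2, with |A| = 7 giving ≥ 11.)

|A +̂ A| = 15


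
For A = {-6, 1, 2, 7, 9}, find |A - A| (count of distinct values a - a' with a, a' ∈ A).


A - A = {a - a' : a, a' ∈ A}; |A| = 5.
Bounds: 2|A|-1 ≤ |A - A| ≤ |A|² - |A| + 1, i.e. 9 ≤ |A - A| ≤ 21.
Note: 0 ∈ A - A always (from a - a). The set is symmetric: if d ∈ A - A then -d ∈ A - A.
Enumerate nonzero differences d = a - a' with a > a' (then include -d):
Positive differences: {1, 2, 5, 6, 7, 8, 13, 15}
Full difference set: {0} ∪ (positive diffs) ∪ (negative diffs).
|A - A| = 1 + 2·8 = 17 (matches direct enumeration: 17).

|A - A| = 17


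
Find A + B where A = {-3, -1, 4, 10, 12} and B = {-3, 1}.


A + B = {a + b : a ∈ A, b ∈ B}.
Enumerate all |A|·|B| = 5·2 = 10 pairs (a, b) and collect distinct sums.
a = -3: -3+-3=-6, -3+1=-2
a = -1: -1+-3=-4, -1+1=0
a = 4: 4+-3=1, 4+1=5
a = 10: 10+-3=7, 10+1=11
a = 12: 12+-3=9, 12+1=13
Collecting distinct sums: A + B = {-6, -4, -2, 0, 1, 5, 7, 9, 11, 13}
|A + B| = 10

A + B = {-6, -4, -2, 0, 1, 5, 7, 9, 11, 13}


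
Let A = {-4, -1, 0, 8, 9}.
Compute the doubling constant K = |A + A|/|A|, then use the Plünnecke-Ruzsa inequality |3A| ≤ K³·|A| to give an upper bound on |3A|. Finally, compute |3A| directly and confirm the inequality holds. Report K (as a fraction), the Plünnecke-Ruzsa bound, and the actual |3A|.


|A| = 5.
Step 1: Compute A + A by enumerating all 25 pairs.
A + A = {-8, -5, -4, -2, -1, 0, 4, 5, 7, 8, 9, 16, 17, 18}, so |A + A| = 14.
Step 2: Doubling constant K = |A + A|/|A| = 14/5 = 14/5 ≈ 2.8000.
Step 3: Plünnecke-Ruzsa gives |3A| ≤ K³·|A| = (2.8000)³ · 5 ≈ 109.7600.
Step 4: Compute 3A = A + A + A directly by enumerating all triples (a,b,c) ∈ A³; |3A| = 29.
Step 5: Check 29 ≤ 109.7600? Yes ✓.

K = 14/5, Plünnecke-Ruzsa bound K³|A| ≈ 109.7600, |3A| = 29, inequality holds.


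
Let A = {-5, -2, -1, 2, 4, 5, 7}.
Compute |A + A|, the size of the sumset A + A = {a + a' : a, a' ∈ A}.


A + A = {a + a' : a, a' ∈ A}; |A| = 7.
General bounds: 2|A| - 1 ≤ |A + A| ≤ |A|(|A|+1)/2, i.e. 13 ≤ |A + A| ≤ 28.
Lower bound 2|A|-1 is attained iff A is an arithmetic progression.
Enumerate sums a + a' for a ≤ a' (symmetric, so this suffices):
a = -5: -5+-5=-10, -5+-2=-7, -5+-1=-6, -5+2=-3, -5+4=-1, -5+5=0, -5+7=2
a = -2: -2+-2=-4, -2+-1=-3, -2+2=0, -2+4=2, -2+5=3, -2+7=5
a = -1: -1+-1=-2, -1+2=1, -1+4=3, -1+5=4, -1+7=6
a = 2: 2+2=4, 2+4=6, 2+5=7, 2+7=9
a = 4: 4+4=8, 4+5=9, 4+7=11
a = 5: 5+5=10, 5+7=12
a = 7: 7+7=14
Distinct sums: {-10, -7, -6, -4, -3, -2, -1, 0, 1, 2, 3, 4, 5, 6, 7, 8, 9, 10, 11, 12, 14}
|A + A| = 21

|A + A| = 21


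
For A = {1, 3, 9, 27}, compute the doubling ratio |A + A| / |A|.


|A| = 4.
Compute A + A by enumerating all 16 pairs.
A + A = {2, 4, 6, 10, 12, 18, 28, 30, 36, 54}, so |A + A| = 10.
K = |A + A| / |A| = 10/4 = 5/2 ≈ 2.5000.
Reference: AP of size 4 gives K = 7/4 ≈ 1.7500; a fully generic set of size 4 gives K ≈ 2.5000.

|A| = 4, |A + A| = 10, K = 10/4 = 5/2.


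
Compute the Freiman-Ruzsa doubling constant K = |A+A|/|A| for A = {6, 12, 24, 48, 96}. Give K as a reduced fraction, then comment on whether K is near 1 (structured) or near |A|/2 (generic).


|A| = 5.
Compute A + A by enumerating all 25 pairs.
A + A = {12, 18, 24, 30, 36, 48, 54, 60, 72, 96, 102, 108, 120, 144, 192}, so |A + A| = 15.
K = |A + A| / |A| = 15/5 = 3/1 ≈ 3.0000.
Reference: AP of size 5 gives K = 9/5 ≈ 1.8000; a fully generic set of size 5 gives K ≈ 3.0000.

|A| = 5, |A + A| = 15, K = 15/5 = 3/1.


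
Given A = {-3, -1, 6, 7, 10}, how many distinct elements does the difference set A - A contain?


A - A = {a - a' : a, a' ∈ A}; |A| = 5.
Bounds: 2|A|-1 ≤ |A - A| ≤ |A|² - |A| + 1, i.e. 9 ≤ |A - A| ≤ 21.
Note: 0 ∈ A - A always (from a - a). The set is symmetric: if d ∈ A - A then -d ∈ A - A.
Enumerate nonzero differences d = a - a' with a > a' (then include -d):
Positive differences: {1, 2, 3, 4, 7, 8, 9, 10, 11, 13}
Full difference set: {0} ∪ (positive diffs) ∪ (negative diffs).
|A - A| = 1 + 2·10 = 21 (matches direct enumeration: 21).

|A - A| = 21


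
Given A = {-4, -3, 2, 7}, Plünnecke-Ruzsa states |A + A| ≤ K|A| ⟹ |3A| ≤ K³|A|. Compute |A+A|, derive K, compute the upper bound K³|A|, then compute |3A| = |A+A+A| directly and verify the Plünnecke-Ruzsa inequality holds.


|A| = 4.
Step 1: Compute A + A by enumerating all 16 pairs.
A + A = {-8, -7, -6, -2, -1, 3, 4, 9, 14}, so |A + A| = 9.
Step 2: Doubling constant K = |A + A|/|A| = 9/4 = 9/4 ≈ 2.2500.
Step 3: Plünnecke-Ruzsa gives |3A| ≤ K³·|A| = (2.2500)³ · 4 ≈ 45.5625.
Step 4: Compute 3A = A + A + A directly by enumerating all triples (a,b,c) ∈ A³; |3A| = 16.
Step 5: Check 16 ≤ 45.5625? Yes ✓.

K = 9/4, Plünnecke-Ruzsa bound K³|A| ≈ 45.5625, |3A| = 16, inequality holds.


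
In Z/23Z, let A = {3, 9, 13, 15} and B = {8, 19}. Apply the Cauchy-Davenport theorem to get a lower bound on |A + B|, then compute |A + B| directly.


Cauchy-Davenport: |A + B| ≥ min(p, |A| + |B| - 1) for A, B nonempty in Z/pZ.
|A| = 4, |B| = 2, p = 23.
CD lower bound = min(23, 4 + 2 - 1) = min(23, 5) = 5.
Compute A + B mod 23 directly:
a = 3: 3+8=11, 3+19=22
a = 9: 9+8=17, 9+19=5
a = 13: 13+8=21, 13+19=9
a = 15: 15+8=0, 15+19=11
A + B = {0, 5, 9, 11, 17, 21, 22}, so |A + B| = 7.
Verify: 7 ≥ 5? Yes ✓.

CD lower bound = 5, actual |A + B| = 7.


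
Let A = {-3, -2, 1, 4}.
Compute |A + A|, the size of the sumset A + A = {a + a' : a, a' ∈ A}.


A + A = {a + a' : a, a' ∈ A}; |A| = 4.
General bounds: 2|A| - 1 ≤ |A + A| ≤ |A|(|A|+1)/2, i.e. 7 ≤ |A + A| ≤ 10.
Lower bound 2|A|-1 is attained iff A is an arithmetic progression.
Enumerate sums a + a' for a ≤ a' (symmetric, so this suffices):
a = -3: -3+-3=-6, -3+-2=-5, -3+1=-2, -3+4=1
a = -2: -2+-2=-4, -2+1=-1, -2+4=2
a = 1: 1+1=2, 1+4=5
a = 4: 4+4=8
Distinct sums: {-6, -5, -4, -2, -1, 1, 2, 5, 8}
|A + A| = 9

|A + A| = 9


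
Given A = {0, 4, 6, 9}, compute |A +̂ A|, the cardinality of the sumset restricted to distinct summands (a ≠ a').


Restricted sumset: A +̂ A = {a + a' : a ∈ A, a' ∈ A, a ≠ a'}.
Equivalently, take A + A and drop any sum 2a that is achievable ONLY as a + a for a ∈ A (i.e. sums representable only with equal summands).
Enumerate pairs (a, a') with a < a' (symmetric, so each unordered pair gives one sum; this covers all a ≠ a'):
  0 + 4 = 4
  0 + 6 = 6
  0 + 9 = 9
  4 + 6 = 10
  4 + 9 = 13
  6 + 9 = 15
Collected distinct sums: {4, 6, 9, 10, 13, 15}
|A +̂ A| = 6
(Reference bound: |A +̂ A| ≥ 2|A| - 3 for |A| ≥ 2, with |A| = 4 giving ≥ 5.)

|A +̂ A| = 6


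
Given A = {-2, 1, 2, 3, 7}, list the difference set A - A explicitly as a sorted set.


A - A = {a - a' : a, a' ∈ A}.
Compute a - a' for each ordered pair (a, a'):
a = -2: -2--2=0, -2-1=-3, -2-2=-4, -2-3=-5, -2-7=-9
a = 1: 1--2=3, 1-1=0, 1-2=-1, 1-3=-2, 1-7=-6
a = 2: 2--2=4, 2-1=1, 2-2=0, 2-3=-1, 2-7=-5
a = 3: 3--2=5, 3-1=2, 3-2=1, 3-3=0, 3-7=-4
a = 7: 7--2=9, 7-1=6, 7-2=5, 7-3=4, 7-7=0
Collecting distinct values (and noting 0 appears from a-a):
A - A = {-9, -6, -5, -4, -3, -2, -1, 0, 1, 2, 3, 4, 5, 6, 9}
|A - A| = 15

A - A = {-9, -6, -5, -4, -3, -2, -1, 0, 1, 2, 3, 4, 5, 6, 9}


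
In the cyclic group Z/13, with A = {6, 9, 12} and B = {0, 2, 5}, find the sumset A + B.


Work in Z/13Z: reduce every sum a + b modulo 13.
Enumerate all 9 pairs:
a = 6: 6+0=6, 6+2=8, 6+5=11
a = 9: 9+0=9, 9+2=11, 9+5=1
a = 12: 12+0=12, 12+2=1, 12+5=4
Distinct residues collected: {1, 4, 6, 8, 9, 11, 12}
|A + B| = 7 (out of 13 total residues).

A + B = {1, 4, 6, 8, 9, 11, 12}


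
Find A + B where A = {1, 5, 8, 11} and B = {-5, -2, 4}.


A + B = {a + b : a ∈ A, b ∈ B}.
Enumerate all |A|·|B| = 4·3 = 12 pairs (a, b) and collect distinct sums.
a = 1: 1+-5=-4, 1+-2=-1, 1+4=5
a = 5: 5+-5=0, 5+-2=3, 5+4=9
a = 8: 8+-5=3, 8+-2=6, 8+4=12
a = 11: 11+-5=6, 11+-2=9, 11+4=15
Collecting distinct sums: A + B = {-4, -1, 0, 3, 5, 6, 9, 12, 15}
|A + B| = 9

A + B = {-4, -1, 0, 3, 5, 6, 9, 12, 15}


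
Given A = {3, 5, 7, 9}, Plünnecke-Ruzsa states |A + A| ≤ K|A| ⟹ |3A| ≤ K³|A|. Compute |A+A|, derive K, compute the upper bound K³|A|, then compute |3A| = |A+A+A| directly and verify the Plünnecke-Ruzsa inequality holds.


|A| = 4.
Step 1: Compute A + A by enumerating all 16 pairs.
A + A = {6, 8, 10, 12, 14, 16, 18}, so |A + A| = 7.
Step 2: Doubling constant K = |A + A|/|A| = 7/4 = 7/4 ≈ 1.7500.
Step 3: Plünnecke-Ruzsa gives |3A| ≤ K³·|A| = (1.7500)³ · 4 ≈ 21.4375.
Step 4: Compute 3A = A + A + A directly by enumerating all triples (a,b,c) ∈ A³; |3A| = 10.
Step 5: Check 10 ≤ 21.4375? Yes ✓.

K = 7/4, Plünnecke-Ruzsa bound K³|A| ≈ 21.4375, |3A| = 10, inequality holds.


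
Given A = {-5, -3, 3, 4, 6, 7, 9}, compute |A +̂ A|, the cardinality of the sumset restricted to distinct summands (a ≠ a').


Restricted sumset: A +̂ A = {a + a' : a ∈ A, a' ∈ A, a ≠ a'}.
Equivalently, take A + A and drop any sum 2a that is achievable ONLY as a + a for a ∈ A (i.e. sums representable only with equal summands).
Enumerate pairs (a, a') with a < a' (symmetric, so each unordered pair gives one sum; this covers all a ≠ a'):
  -5 + -3 = -8
  -5 + 3 = -2
  -5 + 4 = -1
  -5 + 6 = 1
  -5 + 7 = 2
  -5 + 9 = 4
  -3 + 3 = 0
  -3 + 4 = 1
  -3 + 6 = 3
  -3 + 7 = 4
  -3 + 9 = 6
  3 + 4 = 7
  3 + 6 = 9
  3 + 7 = 10
  3 + 9 = 12
  4 + 6 = 10
  4 + 7 = 11
  4 + 9 = 13
  6 + 7 = 13
  6 + 9 = 15
  7 + 9 = 16
Collected distinct sums: {-8, -2, -1, 0, 1, 2, 3, 4, 6, 7, 9, 10, 11, 12, 13, 15, 16}
|A +̂ A| = 17
(Reference bound: |A +̂ A| ≥ 2|A| - 3 for |A| ≥ 2, with |A| = 7 giving ≥ 11.)

|A +̂ A| = 17


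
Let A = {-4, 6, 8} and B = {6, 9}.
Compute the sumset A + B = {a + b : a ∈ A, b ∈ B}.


A + B = {a + b : a ∈ A, b ∈ B}.
Enumerate all |A|·|B| = 3·2 = 6 pairs (a, b) and collect distinct sums.
a = -4: -4+6=2, -4+9=5
a = 6: 6+6=12, 6+9=15
a = 8: 8+6=14, 8+9=17
Collecting distinct sums: A + B = {2, 5, 12, 14, 15, 17}
|A + B| = 6

A + B = {2, 5, 12, 14, 15, 17}


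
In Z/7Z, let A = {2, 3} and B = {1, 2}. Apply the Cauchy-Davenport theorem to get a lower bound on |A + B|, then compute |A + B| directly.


Cauchy-Davenport: |A + B| ≥ min(p, |A| + |B| - 1) for A, B nonempty in Z/pZ.
|A| = 2, |B| = 2, p = 7.
CD lower bound = min(7, 2 + 2 - 1) = min(7, 3) = 3.
Compute A + B mod 7 directly:
a = 2: 2+1=3, 2+2=4
a = 3: 3+1=4, 3+2=5
A + B = {3, 4, 5}, so |A + B| = 3.
Verify: 3 ≥ 3? Yes ✓.

CD lower bound = 3, actual |A + B| = 3.


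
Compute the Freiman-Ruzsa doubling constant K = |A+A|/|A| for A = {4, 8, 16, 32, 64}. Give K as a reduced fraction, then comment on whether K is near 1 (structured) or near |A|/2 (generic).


|A| = 5.
Compute A + A by enumerating all 25 pairs.
A + A = {8, 12, 16, 20, 24, 32, 36, 40, 48, 64, 68, 72, 80, 96, 128}, so |A + A| = 15.
K = |A + A| / |A| = 15/5 = 3/1 ≈ 3.0000.
Reference: AP of size 5 gives K = 9/5 ≈ 1.8000; a fully generic set of size 5 gives K ≈ 3.0000.

|A| = 5, |A + A| = 15, K = 15/5 = 3/1.


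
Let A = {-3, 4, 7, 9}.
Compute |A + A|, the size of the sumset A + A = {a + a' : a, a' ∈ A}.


A + A = {a + a' : a, a' ∈ A}; |A| = 4.
General bounds: 2|A| - 1 ≤ |A + A| ≤ |A|(|A|+1)/2, i.e. 7 ≤ |A + A| ≤ 10.
Lower bound 2|A|-1 is attained iff A is an arithmetic progression.
Enumerate sums a + a' for a ≤ a' (symmetric, so this suffices):
a = -3: -3+-3=-6, -3+4=1, -3+7=4, -3+9=6
a = 4: 4+4=8, 4+7=11, 4+9=13
a = 7: 7+7=14, 7+9=16
a = 9: 9+9=18
Distinct sums: {-6, 1, 4, 6, 8, 11, 13, 14, 16, 18}
|A + A| = 10

|A + A| = 10


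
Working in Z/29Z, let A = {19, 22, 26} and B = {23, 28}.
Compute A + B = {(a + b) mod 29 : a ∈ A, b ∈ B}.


Work in Z/29Z: reduce every sum a + b modulo 29.
Enumerate all 6 pairs:
a = 19: 19+23=13, 19+28=18
a = 22: 22+23=16, 22+28=21
a = 26: 26+23=20, 26+28=25
Distinct residues collected: {13, 16, 18, 20, 21, 25}
|A + B| = 6 (out of 29 total residues).

A + B = {13, 16, 18, 20, 21, 25}


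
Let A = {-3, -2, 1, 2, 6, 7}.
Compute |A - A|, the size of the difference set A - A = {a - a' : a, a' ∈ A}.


A - A = {a - a' : a, a' ∈ A}; |A| = 6.
Bounds: 2|A|-1 ≤ |A - A| ≤ |A|² - |A| + 1, i.e. 11 ≤ |A - A| ≤ 31.
Note: 0 ∈ A - A always (from a - a). The set is symmetric: if d ∈ A - A then -d ∈ A - A.
Enumerate nonzero differences d = a - a' with a > a' (then include -d):
Positive differences: {1, 3, 4, 5, 6, 8, 9, 10}
Full difference set: {0} ∪ (positive diffs) ∪ (negative diffs).
|A - A| = 1 + 2·8 = 17 (matches direct enumeration: 17).

|A - A| = 17


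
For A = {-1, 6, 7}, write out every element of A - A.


A - A = {a - a' : a, a' ∈ A}.
Compute a - a' for each ordered pair (a, a'):
a = -1: -1--1=0, -1-6=-7, -1-7=-8
a = 6: 6--1=7, 6-6=0, 6-7=-1
a = 7: 7--1=8, 7-6=1, 7-7=0
Collecting distinct values (and noting 0 appears from a-a):
A - A = {-8, -7, -1, 0, 1, 7, 8}
|A - A| = 7

A - A = {-8, -7, -1, 0, 1, 7, 8}


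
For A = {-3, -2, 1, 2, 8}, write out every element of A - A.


A - A = {a - a' : a, a' ∈ A}.
Compute a - a' for each ordered pair (a, a'):
a = -3: -3--3=0, -3--2=-1, -3-1=-4, -3-2=-5, -3-8=-11
a = -2: -2--3=1, -2--2=0, -2-1=-3, -2-2=-4, -2-8=-10
a = 1: 1--3=4, 1--2=3, 1-1=0, 1-2=-1, 1-8=-7
a = 2: 2--3=5, 2--2=4, 2-1=1, 2-2=0, 2-8=-6
a = 8: 8--3=11, 8--2=10, 8-1=7, 8-2=6, 8-8=0
Collecting distinct values (and noting 0 appears from a-a):
A - A = {-11, -10, -7, -6, -5, -4, -3, -1, 0, 1, 3, 4, 5, 6, 7, 10, 11}
|A - A| = 17

A - A = {-11, -10, -7, -6, -5, -4, -3, -1, 0, 1, 3, 4, 5, 6, 7, 10, 11}


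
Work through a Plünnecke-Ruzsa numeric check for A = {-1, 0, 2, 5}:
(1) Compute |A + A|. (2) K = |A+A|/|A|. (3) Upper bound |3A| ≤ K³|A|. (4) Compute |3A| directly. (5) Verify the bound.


|A| = 4.
Step 1: Compute A + A by enumerating all 16 pairs.
A + A = {-2, -1, 0, 1, 2, 4, 5, 7, 10}, so |A + A| = 9.
Step 2: Doubling constant K = |A + A|/|A| = 9/4 = 9/4 ≈ 2.2500.
Step 3: Plünnecke-Ruzsa gives |3A| ≤ K³·|A| = (2.2500)³ · 4 ≈ 45.5625.
Step 4: Compute 3A = A + A + A directly by enumerating all triples (a,b,c) ∈ A³; |3A| = 15.
Step 5: Check 15 ≤ 45.5625? Yes ✓.

K = 9/4, Plünnecke-Ruzsa bound K³|A| ≈ 45.5625, |3A| = 15, inequality holds.


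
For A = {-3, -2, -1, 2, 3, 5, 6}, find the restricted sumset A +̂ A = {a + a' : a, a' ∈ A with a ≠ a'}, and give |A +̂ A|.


Restricted sumset: A +̂ A = {a + a' : a ∈ A, a' ∈ A, a ≠ a'}.
Equivalently, take A + A and drop any sum 2a that is achievable ONLY as a + a for a ∈ A (i.e. sums representable only with equal summands).
Enumerate pairs (a, a') with a < a' (symmetric, so each unordered pair gives one sum; this covers all a ≠ a'):
  -3 + -2 = -5
  -3 + -1 = -4
  -3 + 2 = -1
  -3 + 3 = 0
  -3 + 5 = 2
  -3 + 6 = 3
  -2 + -1 = -3
  -2 + 2 = 0
  -2 + 3 = 1
  -2 + 5 = 3
  -2 + 6 = 4
  -1 + 2 = 1
  -1 + 3 = 2
  -1 + 5 = 4
  -1 + 6 = 5
  2 + 3 = 5
  2 + 5 = 7
  2 + 6 = 8
  3 + 5 = 8
  3 + 6 = 9
  5 + 6 = 11
Collected distinct sums: {-5, -4, -3, -1, 0, 1, 2, 3, 4, 5, 7, 8, 9, 11}
|A +̂ A| = 14
(Reference bound: |A +̂ A| ≥ 2|A| - 3 for |A| ≥ 2, with |A| = 7 giving ≥ 11.)

|A +̂ A| = 14


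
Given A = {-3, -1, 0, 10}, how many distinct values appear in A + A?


A + A = {a + a' : a, a' ∈ A}; |A| = 4.
General bounds: 2|A| - 1 ≤ |A + A| ≤ |A|(|A|+1)/2, i.e. 7 ≤ |A + A| ≤ 10.
Lower bound 2|A|-1 is attained iff A is an arithmetic progression.
Enumerate sums a + a' for a ≤ a' (symmetric, so this suffices):
a = -3: -3+-3=-6, -3+-1=-4, -3+0=-3, -3+10=7
a = -1: -1+-1=-2, -1+0=-1, -1+10=9
a = 0: 0+0=0, 0+10=10
a = 10: 10+10=20
Distinct sums: {-6, -4, -3, -2, -1, 0, 7, 9, 10, 20}
|A + A| = 10

|A + A| = 10


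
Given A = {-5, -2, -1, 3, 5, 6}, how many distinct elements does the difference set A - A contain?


A - A = {a - a' : a, a' ∈ A}; |A| = 6.
Bounds: 2|A|-1 ≤ |A - A| ≤ |A|² - |A| + 1, i.e. 11 ≤ |A - A| ≤ 31.
Note: 0 ∈ A - A always (from a - a). The set is symmetric: if d ∈ A - A then -d ∈ A - A.
Enumerate nonzero differences d = a - a' with a > a' (then include -d):
Positive differences: {1, 2, 3, 4, 5, 6, 7, 8, 10, 11}
Full difference set: {0} ∪ (positive diffs) ∪ (negative diffs).
|A - A| = 1 + 2·10 = 21 (matches direct enumeration: 21).

|A - A| = 21


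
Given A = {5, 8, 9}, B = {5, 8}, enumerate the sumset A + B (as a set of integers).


A + B = {a + b : a ∈ A, b ∈ B}.
Enumerate all |A|·|B| = 3·2 = 6 pairs (a, b) and collect distinct sums.
a = 5: 5+5=10, 5+8=13
a = 8: 8+5=13, 8+8=16
a = 9: 9+5=14, 9+8=17
Collecting distinct sums: A + B = {10, 13, 14, 16, 17}
|A + B| = 5

A + B = {10, 13, 14, 16, 17}


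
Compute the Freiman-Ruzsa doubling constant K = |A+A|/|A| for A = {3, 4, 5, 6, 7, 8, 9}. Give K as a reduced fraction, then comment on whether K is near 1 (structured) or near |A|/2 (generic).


|A| = 7.
Compute A + A by enumerating all 49 pairs.
A + A = {6, 7, 8, 9, 10, 11, 12, 13, 14, 15, 16, 17, 18}, so |A + A| = 13.
K = |A + A| / |A| = 13/7 (already in lowest terms) ≈ 1.8571.
Reference: AP of size 7 gives K = 13/7 ≈ 1.8571; a fully generic set of size 7 gives K ≈ 4.0000.

|A| = 7, |A + A| = 13, K = 13/7.


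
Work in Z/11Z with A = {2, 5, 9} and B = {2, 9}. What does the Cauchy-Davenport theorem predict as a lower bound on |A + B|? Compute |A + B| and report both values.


Cauchy-Davenport: |A + B| ≥ min(p, |A| + |B| - 1) for A, B nonempty in Z/pZ.
|A| = 3, |B| = 2, p = 11.
CD lower bound = min(11, 3 + 2 - 1) = min(11, 4) = 4.
Compute A + B mod 11 directly:
a = 2: 2+2=4, 2+9=0
a = 5: 5+2=7, 5+9=3
a = 9: 9+2=0, 9+9=7
A + B = {0, 3, 4, 7}, so |A + B| = 4.
Verify: 4 ≥ 4? Yes ✓.

CD lower bound = 4, actual |A + B| = 4.


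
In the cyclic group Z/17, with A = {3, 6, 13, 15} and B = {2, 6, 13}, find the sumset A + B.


Work in Z/17Z: reduce every sum a + b modulo 17.
Enumerate all 12 pairs:
a = 3: 3+2=5, 3+6=9, 3+13=16
a = 6: 6+2=8, 6+6=12, 6+13=2
a = 13: 13+2=15, 13+6=2, 13+13=9
a = 15: 15+2=0, 15+6=4, 15+13=11
Distinct residues collected: {0, 2, 4, 5, 8, 9, 11, 12, 15, 16}
|A + B| = 10 (out of 17 total residues).

A + B = {0, 2, 4, 5, 8, 9, 11, 12, 15, 16}


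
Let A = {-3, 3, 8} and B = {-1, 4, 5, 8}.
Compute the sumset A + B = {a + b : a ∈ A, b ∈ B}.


A + B = {a + b : a ∈ A, b ∈ B}.
Enumerate all |A|·|B| = 3·4 = 12 pairs (a, b) and collect distinct sums.
a = -3: -3+-1=-4, -3+4=1, -3+5=2, -3+8=5
a = 3: 3+-1=2, 3+4=7, 3+5=8, 3+8=11
a = 8: 8+-1=7, 8+4=12, 8+5=13, 8+8=16
Collecting distinct sums: A + B = {-4, 1, 2, 5, 7, 8, 11, 12, 13, 16}
|A + B| = 10

A + B = {-4, 1, 2, 5, 7, 8, 11, 12, 13, 16}


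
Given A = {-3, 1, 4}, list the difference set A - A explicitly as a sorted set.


A - A = {a - a' : a, a' ∈ A}.
Compute a - a' for each ordered pair (a, a'):
a = -3: -3--3=0, -3-1=-4, -3-4=-7
a = 1: 1--3=4, 1-1=0, 1-4=-3
a = 4: 4--3=7, 4-1=3, 4-4=0
Collecting distinct values (and noting 0 appears from a-a):
A - A = {-7, -4, -3, 0, 3, 4, 7}
|A - A| = 7

A - A = {-7, -4, -3, 0, 3, 4, 7}


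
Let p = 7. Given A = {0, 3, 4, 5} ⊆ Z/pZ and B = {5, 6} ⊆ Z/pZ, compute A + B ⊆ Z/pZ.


Work in Z/7Z: reduce every sum a + b modulo 7.
Enumerate all 8 pairs:
a = 0: 0+5=5, 0+6=6
a = 3: 3+5=1, 3+6=2
a = 4: 4+5=2, 4+6=3
a = 5: 5+5=3, 5+6=4
Distinct residues collected: {1, 2, 3, 4, 5, 6}
|A + B| = 6 (out of 7 total residues).

A + B = {1, 2, 3, 4, 5, 6}


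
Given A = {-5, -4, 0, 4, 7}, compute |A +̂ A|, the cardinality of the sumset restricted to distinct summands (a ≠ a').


Restricted sumset: A +̂ A = {a + a' : a ∈ A, a' ∈ A, a ≠ a'}.
Equivalently, take A + A and drop any sum 2a that is achievable ONLY as a + a for a ∈ A (i.e. sums representable only with equal summands).
Enumerate pairs (a, a') with a < a' (symmetric, so each unordered pair gives one sum; this covers all a ≠ a'):
  -5 + -4 = -9
  -5 + 0 = -5
  -5 + 4 = -1
  -5 + 7 = 2
  -4 + 0 = -4
  -4 + 4 = 0
  -4 + 7 = 3
  0 + 4 = 4
  0 + 7 = 7
  4 + 7 = 11
Collected distinct sums: {-9, -5, -4, -1, 0, 2, 3, 4, 7, 11}
|A +̂ A| = 10
(Reference bound: |A +̂ A| ≥ 2|A| - 3 for |A| ≥ 2, with |A| = 5 giving ≥ 7.)

|A +̂ A| = 10


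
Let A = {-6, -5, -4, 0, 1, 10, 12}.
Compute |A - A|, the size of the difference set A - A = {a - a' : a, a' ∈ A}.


A - A = {a - a' : a, a' ∈ A}; |A| = 7.
Bounds: 2|A|-1 ≤ |A - A| ≤ |A|² - |A| + 1, i.e. 13 ≤ |A - A| ≤ 43.
Note: 0 ∈ A - A always (from a - a). The set is symmetric: if d ∈ A - A then -d ∈ A - A.
Enumerate nonzero differences d = a - a' with a > a' (then include -d):
Positive differences: {1, 2, 4, 5, 6, 7, 9, 10, 11, 12, 14, 15, 16, 17, 18}
Full difference set: {0} ∪ (positive diffs) ∪ (negative diffs).
|A - A| = 1 + 2·15 = 31 (matches direct enumeration: 31).

|A - A| = 31


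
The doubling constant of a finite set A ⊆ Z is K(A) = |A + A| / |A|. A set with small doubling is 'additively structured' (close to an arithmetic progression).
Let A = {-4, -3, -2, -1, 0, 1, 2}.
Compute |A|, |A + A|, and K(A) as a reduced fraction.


|A| = 7.
Compute A + A by enumerating all 49 pairs.
A + A = {-8, -7, -6, -5, -4, -3, -2, -1, 0, 1, 2, 3, 4}, so |A + A| = 13.
K = |A + A| / |A| = 13/7 (already in lowest terms) ≈ 1.8571.
Reference: AP of size 7 gives K = 13/7 ≈ 1.8571; a fully generic set of size 7 gives K ≈ 4.0000.

|A| = 7, |A + A| = 13, K = 13/7.


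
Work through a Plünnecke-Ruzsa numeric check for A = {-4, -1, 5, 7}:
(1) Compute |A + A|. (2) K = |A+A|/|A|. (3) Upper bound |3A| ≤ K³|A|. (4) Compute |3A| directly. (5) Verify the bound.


|A| = 4.
Step 1: Compute A + A by enumerating all 16 pairs.
A + A = {-8, -5, -2, 1, 3, 4, 6, 10, 12, 14}, so |A + A| = 10.
Step 2: Doubling constant K = |A + A|/|A| = 10/4 = 10/4 ≈ 2.5000.
Step 3: Plünnecke-Ruzsa gives |3A| ≤ K³·|A| = (2.5000)³ · 4 ≈ 62.5000.
Step 4: Compute 3A = A + A + A directly by enumerating all triples (a,b,c) ∈ A³; |3A| = 19.
Step 5: Check 19 ≤ 62.5000? Yes ✓.

K = 10/4, Plünnecke-Ruzsa bound K³|A| ≈ 62.5000, |3A| = 19, inequality holds.


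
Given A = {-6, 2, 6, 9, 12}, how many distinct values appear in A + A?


A + A = {a + a' : a, a' ∈ A}; |A| = 5.
General bounds: 2|A| - 1 ≤ |A + A| ≤ |A|(|A|+1)/2, i.e. 9 ≤ |A + A| ≤ 15.
Lower bound 2|A|-1 is attained iff A is an arithmetic progression.
Enumerate sums a + a' for a ≤ a' (symmetric, so this suffices):
a = -6: -6+-6=-12, -6+2=-4, -6+6=0, -6+9=3, -6+12=6
a = 2: 2+2=4, 2+6=8, 2+9=11, 2+12=14
a = 6: 6+6=12, 6+9=15, 6+12=18
a = 9: 9+9=18, 9+12=21
a = 12: 12+12=24
Distinct sums: {-12, -4, 0, 3, 4, 6, 8, 11, 12, 14, 15, 18, 21, 24}
|A + A| = 14

|A + A| = 14


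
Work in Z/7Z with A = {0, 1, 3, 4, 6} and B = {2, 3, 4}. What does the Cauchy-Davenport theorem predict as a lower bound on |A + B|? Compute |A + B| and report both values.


Cauchy-Davenport: |A + B| ≥ min(p, |A| + |B| - 1) for A, B nonempty in Z/pZ.
|A| = 5, |B| = 3, p = 7.
CD lower bound = min(7, 5 + 3 - 1) = min(7, 7) = 7.
Compute A + B mod 7 directly:
a = 0: 0+2=2, 0+3=3, 0+4=4
a = 1: 1+2=3, 1+3=4, 1+4=5
a = 3: 3+2=5, 3+3=6, 3+4=0
a = 4: 4+2=6, 4+3=0, 4+4=1
a = 6: 6+2=1, 6+3=2, 6+4=3
A + B = {0, 1, 2, 3, 4, 5, 6}, so |A + B| = 7.
Verify: 7 ≥ 7? Yes ✓.

CD lower bound = 7, actual |A + B| = 7.


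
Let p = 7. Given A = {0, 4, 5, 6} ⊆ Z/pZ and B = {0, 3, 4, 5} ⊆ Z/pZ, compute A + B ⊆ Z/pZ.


Work in Z/7Z: reduce every sum a + b modulo 7.
Enumerate all 16 pairs:
a = 0: 0+0=0, 0+3=3, 0+4=4, 0+5=5
a = 4: 4+0=4, 4+3=0, 4+4=1, 4+5=2
a = 5: 5+0=5, 5+3=1, 5+4=2, 5+5=3
a = 6: 6+0=6, 6+3=2, 6+4=3, 6+5=4
Distinct residues collected: {0, 1, 2, 3, 4, 5, 6}
|A + B| = 7 (out of 7 total residues).

A + B = {0, 1, 2, 3, 4, 5, 6}


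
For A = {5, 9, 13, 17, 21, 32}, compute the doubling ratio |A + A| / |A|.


|A| = 6.
Compute A + A by enumerating all 36 pairs.
A + A = {10, 14, 18, 22, 26, 30, 34, 37, 38, 41, 42, 45, 49, 53, 64}, so |A + A| = 15.
K = |A + A| / |A| = 15/6 = 5/2 ≈ 2.5000.
Reference: AP of size 6 gives K = 11/6 ≈ 1.8333; a fully generic set of size 6 gives K ≈ 3.5000.

|A| = 6, |A + A| = 15, K = 15/6 = 5/2.


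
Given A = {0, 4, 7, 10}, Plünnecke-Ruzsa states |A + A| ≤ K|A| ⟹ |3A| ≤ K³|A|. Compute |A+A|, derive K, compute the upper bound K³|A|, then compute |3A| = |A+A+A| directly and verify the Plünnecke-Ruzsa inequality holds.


|A| = 4.
Step 1: Compute A + A by enumerating all 16 pairs.
A + A = {0, 4, 7, 8, 10, 11, 14, 17, 20}, so |A + A| = 9.
Step 2: Doubling constant K = |A + A|/|A| = 9/4 = 9/4 ≈ 2.2500.
Step 3: Plünnecke-Ruzsa gives |3A| ≤ K³·|A| = (2.2500)³ · 4 ≈ 45.5625.
Step 4: Compute 3A = A + A + A directly by enumerating all triples (a,b,c) ∈ A³; |3A| = 16.
Step 5: Check 16 ≤ 45.5625? Yes ✓.

K = 9/4, Plünnecke-Ruzsa bound K³|A| ≈ 45.5625, |3A| = 16, inequality holds.


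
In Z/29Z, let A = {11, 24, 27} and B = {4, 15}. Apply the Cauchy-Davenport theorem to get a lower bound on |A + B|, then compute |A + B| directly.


Cauchy-Davenport: |A + B| ≥ min(p, |A| + |B| - 1) for A, B nonempty in Z/pZ.
|A| = 3, |B| = 2, p = 29.
CD lower bound = min(29, 3 + 2 - 1) = min(29, 4) = 4.
Compute A + B mod 29 directly:
a = 11: 11+4=15, 11+15=26
a = 24: 24+4=28, 24+15=10
a = 27: 27+4=2, 27+15=13
A + B = {2, 10, 13, 15, 26, 28}, so |A + B| = 6.
Verify: 6 ≥ 4? Yes ✓.

CD lower bound = 4, actual |A + B| = 6.


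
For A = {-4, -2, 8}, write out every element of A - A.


A - A = {a - a' : a, a' ∈ A}.
Compute a - a' for each ordered pair (a, a'):
a = -4: -4--4=0, -4--2=-2, -4-8=-12
a = -2: -2--4=2, -2--2=0, -2-8=-10
a = 8: 8--4=12, 8--2=10, 8-8=0
Collecting distinct values (and noting 0 appears from a-a):
A - A = {-12, -10, -2, 0, 2, 10, 12}
|A - A| = 7

A - A = {-12, -10, -2, 0, 2, 10, 12}


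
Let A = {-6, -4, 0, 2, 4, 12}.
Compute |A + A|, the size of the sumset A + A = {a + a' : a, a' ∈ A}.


A + A = {a + a' : a, a' ∈ A}; |A| = 6.
General bounds: 2|A| - 1 ≤ |A + A| ≤ |A|(|A|+1)/2, i.e. 11 ≤ |A + A| ≤ 21.
Lower bound 2|A|-1 is attained iff A is an arithmetic progression.
Enumerate sums a + a' for a ≤ a' (symmetric, so this suffices):
a = -6: -6+-6=-12, -6+-4=-10, -6+0=-6, -6+2=-4, -6+4=-2, -6+12=6
a = -4: -4+-4=-8, -4+0=-4, -4+2=-2, -4+4=0, -4+12=8
a = 0: 0+0=0, 0+2=2, 0+4=4, 0+12=12
a = 2: 2+2=4, 2+4=6, 2+12=14
a = 4: 4+4=8, 4+12=16
a = 12: 12+12=24
Distinct sums: {-12, -10, -8, -6, -4, -2, 0, 2, 4, 6, 8, 12, 14, 16, 24}
|A + A| = 15

|A + A| = 15


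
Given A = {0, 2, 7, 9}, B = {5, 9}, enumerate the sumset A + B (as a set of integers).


A + B = {a + b : a ∈ A, b ∈ B}.
Enumerate all |A|·|B| = 4·2 = 8 pairs (a, b) and collect distinct sums.
a = 0: 0+5=5, 0+9=9
a = 2: 2+5=7, 2+9=11
a = 7: 7+5=12, 7+9=16
a = 9: 9+5=14, 9+9=18
Collecting distinct sums: A + B = {5, 7, 9, 11, 12, 14, 16, 18}
|A + B| = 8

A + B = {5, 7, 9, 11, 12, 14, 16, 18}


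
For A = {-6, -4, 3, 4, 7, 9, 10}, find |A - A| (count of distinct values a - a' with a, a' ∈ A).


A - A = {a - a' : a, a' ∈ A}; |A| = 7.
Bounds: 2|A|-1 ≤ |A - A| ≤ |A|² - |A| + 1, i.e. 13 ≤ |A - A| ≤ 43.
Note: 0 ∈ A - A always (from a - a). The set is symmetric: if d ∈ A - A then -d ∈ A - A.
Enumerate nonzero differences d = a - a' with a > a' (then include -d):
Positive differences: {1, 2, 3, 4, 5, 6, 7, 8, 9, 10, 11, 13, 14, 15, 16}
Full difference set: {0} ∪ (positive diffs) ∪ (negative diffs).
|A - A| = 1 + 2·15 = 31 (matches direct enumeration: 31).

|A - A| = 31


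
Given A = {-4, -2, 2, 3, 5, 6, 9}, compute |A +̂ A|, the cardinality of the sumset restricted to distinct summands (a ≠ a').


Restricted sumset: A +̂ A = {a + a' : a ∈ A, a' ∈ A, a ≠ a'}.
Equivalently, take A + A and drop any sum 2a that is achievable ONLY as a + a for a ∈ A (i.e. sums representable only with equal summands).
Enumerate pairs (a, a') with a < a' (symmetric, so each unordered pair gives one sum; this covers all a ≠ a'):
  -4 + -2 = -6
  -4 + 2 = -2
  -4 + 3 = -1
  -4 + 5 = 1
  -4 + 6 = 2
  -4 + 9 = 5
  -2 + 2 = 0
  -2 + 3 = 1
  -2 + 5 = 3
  -2 + 6 = 4
  -2 + 9 = 7
  2 + 3 = 5
  2 + 5 = 7
  2 + 6 = 8
  2 + 9 = 11
  3 + 5 = 8
  3 + 6 = 9
  3 + 9 = 12
  5 + 6 = 11
  5 + 9 = 14
  6 + 9 = 15
Collected distinct sums: {-6, -2, -1, 0, 1, 2, 3, 4, 5, 7, 8, 9, 11, 12, 14, 15}
|A +̂ A| = 16
(Reference bound: |A +̂ A| ≥ 2|A| - 3 for |A| ≥ 2, with |A| = 7 giving ≥ 11.)

|A +̂ A| = 16


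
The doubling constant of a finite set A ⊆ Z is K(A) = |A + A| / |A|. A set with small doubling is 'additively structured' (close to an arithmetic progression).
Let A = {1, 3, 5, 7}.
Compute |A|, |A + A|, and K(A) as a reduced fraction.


|A| = 4.
Compute A + A by enumerating all 16 pairs.
A + A = {2, 4, 6, 8, 10, 12, 14}, so |A + A| = 7.
K = |A + A| / |A| = 7/4 (already in lowest terms) ≈ 1.7500.
Reference: AP of size 4 gives K = 7/4 ≈ 1.7500; a fully generic set of size 4 gives K ≈ 2.5000.

|A| = 4, |A + A| = 7, K = 7/4.


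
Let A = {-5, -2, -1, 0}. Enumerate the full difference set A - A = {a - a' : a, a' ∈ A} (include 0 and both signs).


A - A = {a - a' : a, a' ∈ A}.
Compute a - a' for each ordered pair (a, a'):
a = -5: -5--5=0, -5--2=-3, -5--1=-4, -5-0=-5
a = -2: -2--5=3, -2--2=0, -2--1=-1, -2-0=-2
a = -1: -1--5=4, -1--2=1, -1--1=0, -1-0=-1
a = 0: 0--5=5, 0--2=2, 0--1=1, 0-0=0
Collecting distinct values (and noting 0 appears from a-a):
A - A = {-5, -4, -3, -2, -1, 0, 1, 2, 3, 4, 5}
|A - A| = 11

A - A = {-5, -4, -3, -2, -1, 0, 1, 2, 3, 4, 5}


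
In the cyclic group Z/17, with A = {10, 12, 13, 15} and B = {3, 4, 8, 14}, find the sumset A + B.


Work in Z/17Z: reduce every sum a + b modulo 17.
Enumerate all 16 pairs:
a = 10: 10+3=13, 10+4=14, 10+8=1, 10+14=7
a = 12: 12+3=15, 12+4=16, 12+8=3, 12+14=9
a = 13: 13+3=16, 13+4=0, 13+8=4, 13+14=10
a = 15: 15+3=1, 15+4=2, 15+8=6, 15+14=12
Distinct residues collected: {0, 1, 2, 3, 4, 6, 7, 9, 10, 12, 13, 14, 15, 16}
|A + B| = 14 (out of 17 total residues).

A + B = {0, 1, 2, 3, 4, 6, 7, 9, 10, 12, 13, 14, 15, 16}


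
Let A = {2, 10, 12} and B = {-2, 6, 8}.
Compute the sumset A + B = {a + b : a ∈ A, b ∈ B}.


A + B = {a + b : a ∈ A, b ∈ B}.
Enumerate all |A|·|B| = 3·3 = 9 pairs (a, b) and collect distinct sums.
a = 2: 2+-2=0, 2+6=8, 2+8=10
a = 10: 10+-2=8, 10+6=16, 10+8=18
a = 12: 12+-2=10, 12+6=18, 12+8=20
Collecting distinct sums: A + B = {0, 8, 10, 16, 18, 20}
|A + B| = 6

A + B = {0, 8, 10, 16, 18, 20}


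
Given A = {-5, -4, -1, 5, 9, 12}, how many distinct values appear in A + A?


A + A = {a + a' : a, a' ∈ A}; |A| = 6.
General bounds: 2|A| - 1 ≤ |A + A| ≤ |A|(|A|+1)/2, i.e. 11 ≤ |A + A| ≤ 21.
Lower bound 2|A|-1 is attained iff A is an arithmetic progression.
Enumerate sums a + a' for a ≤ a' (symmetric, so this suffices):
a = -5: -5+-5=-10, -5+-4=-9, -5+-1=-6, -5+5=0, -5+9=4, -5+12=7
a = -4: -4+-4=-8, -4+-1=-5, -4+5=1, -4+9=5, -4+12=8
a = -1: -1+-1=-2, -1+5=4, -1+9=8, -1+12=11
a = 5: 5+5=10, 5+9=14, 5+12=17
a = 9: 9+9=18, 9+12=21
a = 12: 12+12=24
Distinct sums: {-10, -9, -8, -6, -5, -2, 0, 1, 4, 5, 7, 8, 10, 11, 14, 17, 18, 21, 24}
|A + A| = 19

|A + A| = 19


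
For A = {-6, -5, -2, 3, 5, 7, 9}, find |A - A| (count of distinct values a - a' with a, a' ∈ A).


A - A = {a - a' : a, a' ∈ A}; |A| = 7.
Bounds: 2|A|-1 ≤ |A - A| ≤ |A|² - |A| + 1, i.e. 13 ≤ |A - A| ≤ 43.
Note: 0 ∈ A - A always (from a - a). The set is symmetric: if d ∈ A - A then -d ∈ A - A.
Enumerate nonzero differences d = a - a' with a > a' (then include -d):
Positive differences: {1, 2, 3, 4, 5, 6, 7, 8, 9, 10, 11, 12, 13, 14, 15}
Full difference set: {0} ∪ (positive diffs) ∪ (negative diffs).
|A - A| = 1 + 2·15 = 31 (matches direct enumeration: 31).

|A - A| = 31


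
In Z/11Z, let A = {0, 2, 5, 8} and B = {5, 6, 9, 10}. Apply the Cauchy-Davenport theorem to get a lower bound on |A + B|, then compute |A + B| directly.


Cauchy-Davenport: |A + B| ≥ min(p, |A| + |B| - 1) for A, B nonempty in Z/pZ.
|A| = 4, |B| = 4, p = 11.
CD lower bound = min(11, 4 + 4 - 1) = min(11, 7) = 7.
Compute A + B mod 11 directly:
a = 0: 0+5=5, 0+6=6, 0+9=9, 0+10=10
a = 2: 2+5=7, 2+6=8, 2+9=0, 2+10=1
a = 5: 5+5=10, 5+6=0, 5+9=3, 5+10=4
a = 8: 8+5=2, 8+6=3, 8+9=6, 8+10=7
A + B = {0, 1, 2, 3, 4, 5, 6, 7, 8, 9, 10}, so |A + B| = 11.
Verify: 11 ≥ 7? Yes ✓.

CD lower bound = 7, actual |A + B| = 11.


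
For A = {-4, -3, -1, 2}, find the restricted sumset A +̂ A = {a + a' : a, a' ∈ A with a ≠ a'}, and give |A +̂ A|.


Restricted sumset: A +̂ A = {a + a' : a ∈ A, a' ∈ A, a ≠ a'}.
Equivalently, take A + A and drop any sum 2a that is achievable ONLY as a + a for a ∈ A (i.e. sums representable only with equal summands).
Enumerate pairs (a, a') with a < a' (symmetric, so each unordered pair gives one sum; this covers all a ≠ a'):
  -4 + -3 = -7
  -4 + -1 = -5
  -4 + 2 = -2
  -3 + -1 = -4
  -3 + 2 = -1
  -1 + 2 = 1
Collected distinct sums: {-7, -5, -4, -2, -1, 1}
|A +̂ A| = 6
(Reference bound: |A +̂ A| ≥ 2|A| - 3 for |A| ≥ 2, with |A| = 4 giving ≥ 5.)

|A +̂ A| = 6


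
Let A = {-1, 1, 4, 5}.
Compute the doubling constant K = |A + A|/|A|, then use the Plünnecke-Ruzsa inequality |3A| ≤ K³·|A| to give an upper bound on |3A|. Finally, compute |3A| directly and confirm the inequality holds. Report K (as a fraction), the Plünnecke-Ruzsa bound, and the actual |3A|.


|A| = 4.
Step 1: Compute A + A by enumerating all 16 pairs.
A + A = {-2, 0, 2, 3, 4, 5, 6, 8, 9, 10}, so |A + A| = 10.
Step 2: Doubling constant K = |A + A|/|A| = 10/4 = 10/4 ≈ 2.5000.
Step 3: Plünnecke-Ruzsa gives |3A| ≤ K³·|A| = (2.5000)³ · 4 ≈ 62.5000.
Step 4: Compute 3A = A + A + A directly by enumerating all triples (a,b,c) ∈ A³; |3A| = 17.
Step 5: Check 17 ≤ 62.5000? Yes ✓.

K = 10/4, Plünnecke-Ruzsa bound K³|A| ≈ 62.5000, |3A| = 17, inequality holds.


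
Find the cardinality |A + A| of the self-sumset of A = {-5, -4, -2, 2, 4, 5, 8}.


A + A = {a + a' : a, a' ∈ A}; |A| = 7.
General bounds: 2|A| - 1 ≤ |A + A| ≤ |A|(|A|+1)/2, i.e. 13 ≤ |A + A| ≤ 28.
Lower bound 2|A|-1 is attained iff A is an arithmetic progression.
Enumerate sums a + a' for a ≤ a' (symmetric, so this suffices):
a = -5: -5+-5=-10, -5+-4=-9, -5+-2=-7, -5+2=-3, -5+4=-1, -5+5=0, -5+8=3
a = -4: -4+-4=-8, -4+-2=-6, -4+2=-2, -4+4=0, -4+5=1, -4+8=4
a = -2: -2+-2=-4, -2+2=0, -2+4=2, -2+5=3, -2+8=6
a = 2: 2+2=4, 2+4=6, 2+5=7, 2+8=10
a = 4: 4+4=8, 4+5=9, 4+8=12
a = 5: 5+5=10, 5+8=13
a = 8: 8+8=16
Distinct sums: {-10, -9, -8, -7, -6, -4, -3, -2, -1, 0, 1, 2, 3, 4, 6, 7, 8, 9, 10, 12, 13, 16}
|A + A| = 22

|A + A| = 22


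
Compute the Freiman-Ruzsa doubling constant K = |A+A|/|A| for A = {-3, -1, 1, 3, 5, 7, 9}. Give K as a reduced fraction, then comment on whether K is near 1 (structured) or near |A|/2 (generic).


|A| = 7.
Compute A + A by enumerating all 49 pairs.
A + A = {-6, -4, -2, 0, 2, 4, 6, 8, 10, 12, 14, 16, 18}, so |A + A| = 13.
K = |A + A| / |A| = 13/7 (already in lowest terms) ≈ 1.8571.
Reference: AP of size 7 gives K = 13/7 ≈ 1.8571; a fully generic set of size 7 gives K ≈ 4.0000.

|A| = 7, |A + A| = 13, K = 13/7.


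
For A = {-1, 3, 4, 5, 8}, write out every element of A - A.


A - A = {a - a' : a, a' ∈ A}.
Compute a - a' for each ordered pair (a, a'):
a = -1: -1--1=0, -1-3=-4, -1-4=-5, -1-5=-6, -1-8=-9
a = 3: 3--1=4, 3-3=0, 3-4=-1, 3-5=-2, 3-8=-5
a = 4: 4--1=5, 4-3=1, 4-4=0, 4-5=-1, 4-8=-4
a = 5: 5--1=6, 5-3=2, 5-4=1, 5-5=0, 5-8=-3
a = 8: 8--1=9, 8-3=5, 8-4=4, 8-5=3, 8-8=0
Collecting distinct values (and noting 0 appears from a-a):
A - A = {-9, -6, -5, -4, -3, -2, -1, 0, 1, 2, 3, 4, 5, 6, 9}
|A - A| = 15

A - A = {-9, -6, -5, -4, -3, -2, -1, 0, 1, 2, 3, 4, 5, 6, 9}


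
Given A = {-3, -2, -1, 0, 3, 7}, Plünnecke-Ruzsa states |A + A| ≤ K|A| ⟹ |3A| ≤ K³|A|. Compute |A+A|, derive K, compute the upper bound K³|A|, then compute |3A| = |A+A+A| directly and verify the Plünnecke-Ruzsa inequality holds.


|A| = 6.
Step 1: Compute A + A by enumerating all 36 pairs.
A + A = {-6, -5, -4, -3, -2, -1, 0, 1, 2, 3, 4, 5, 6, 7, 10, 14}, so |A + A| = 16.
Step 2: Doubling constant K = |A + A|/|A| = 16/6 = 16/6 ≈ 2.6667.
Step 3: Plünnecke-Ruzsa gives |3A| ≤ K³·|A| = (2.6667)³ · 6 ≈ 113.7778.
Step 4: Compute 3A = A + A + A directly by enumerating all triples (a,b,c) ∈ A³; |3A| = 26.
Step 5: Check 26 ≤ 113.7778? Yes ✓.

K = 16/6, Plünnecke-Ruzsa bound K³|A| ≈ 113.7778, |3A| = 26, inequality holds.
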